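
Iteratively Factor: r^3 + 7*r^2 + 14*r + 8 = (r + 4)*(r^2 + 3*r + 2) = (r + 2)*(r + 4)*(r + 1)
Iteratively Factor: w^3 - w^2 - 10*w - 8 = (w - 4)*(w^2 + 3*w + 2) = (w - 4)*(w + 2)*(w + 1)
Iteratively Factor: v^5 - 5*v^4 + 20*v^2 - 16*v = (v - 1)*(v^4 - 4*v^3 - 4*v^2 + 16*v) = (v - 1)*(v + 2)*(v^3 - 6*v^2 + 8*v) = (v - 4)*(v - 1)*(v + 2)*(v^2 - 2*v) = (v - 4)*(v - 2)*(v - 1)*(v + 2)*(v)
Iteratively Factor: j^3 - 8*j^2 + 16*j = (j)*(j^2 - 8*j + 16) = j*(j - 4)*(j - 4)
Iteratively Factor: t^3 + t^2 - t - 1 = (t + 1)*(t^2 - 1) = (t + 1)^2*(t - 1)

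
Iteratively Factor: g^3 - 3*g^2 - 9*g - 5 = (g + 1)*(g^2 - 4*g - 5) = (g + 1)^2*(g - 5)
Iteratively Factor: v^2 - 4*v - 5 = (v - 5)*(v + 1)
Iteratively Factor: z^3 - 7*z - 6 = (z + 2)*(z^2 - 2*z - 3) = (z + 1)*(z + 2)*(z - 3)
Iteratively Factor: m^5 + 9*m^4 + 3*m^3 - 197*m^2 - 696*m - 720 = (m + 3)*(m^4 + 6*m^3 - 15*m^2 - 152*m - 240) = (m + 3)*(m + 4)*(m^3 + 2*m^2 - 23*m - 60) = (m + 3)^2*(m + 4)*(m^2 - m - 20) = (m - 5)*(m + 3)^2*(m + 4)*(m + 4)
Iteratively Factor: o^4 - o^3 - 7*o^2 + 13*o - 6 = (o - 2)*(o^3 + o^2 - 5*o + 3) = (o - 2)*(o + 3)*(o^2 - 2*o + 1) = (o - 2)*(o - 1)*(o + 3)*(o - 1)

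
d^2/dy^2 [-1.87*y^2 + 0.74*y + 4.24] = -3.74000000000000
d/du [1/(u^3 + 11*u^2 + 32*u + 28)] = (-3*u^2 - 22*u - 32)/(u^3 + 11*u^2 + 32*u + 28)^2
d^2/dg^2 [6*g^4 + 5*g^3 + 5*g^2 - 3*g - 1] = 72*g^2 + 30*g + 10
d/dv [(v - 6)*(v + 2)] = 2*v - 4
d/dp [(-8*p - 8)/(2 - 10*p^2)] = 4*(5*p^2 - 10*p*(p + 1) - 1)/(5*p^2 - 1)^2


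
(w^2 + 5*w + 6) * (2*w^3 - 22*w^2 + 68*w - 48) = 2*w^5 - 12*w^4 - 30*w^3 + 160*w^2 + 168*w - 288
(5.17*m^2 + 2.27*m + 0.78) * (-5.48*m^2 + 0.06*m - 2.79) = -28.3316*m^4 - 12.1294*m^3 - 18.5625*m^2 - 6.2865*m - 2.1762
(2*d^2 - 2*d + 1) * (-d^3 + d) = -2*d^5 + 2*d^4 + d^3 - 2*d^2 + d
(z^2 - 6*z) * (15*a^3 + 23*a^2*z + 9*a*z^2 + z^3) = 15*a^3*z^2 - 90*a^3*z + 23*a^2*z^3 - 138*a^2*z^2 + 9*a*z^4 - 54*a*z^3 + z^5 - 6*z^4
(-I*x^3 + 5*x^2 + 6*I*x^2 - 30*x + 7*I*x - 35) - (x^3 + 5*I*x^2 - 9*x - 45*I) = -x^3 - I*x^3 + 5*x^2 + I*x^2 - 21*x + 7*I*x - 35 + 45*I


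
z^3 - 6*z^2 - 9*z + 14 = (z - 7)*(z - 1)*(z + 2)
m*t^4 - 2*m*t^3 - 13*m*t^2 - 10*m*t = t*(t - 5)*(t + 2)*(m*t + m)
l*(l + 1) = l^2 + l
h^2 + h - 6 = (h - 2)*(h + 3)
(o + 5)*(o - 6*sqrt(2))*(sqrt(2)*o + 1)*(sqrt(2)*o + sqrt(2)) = 2*o^4 - 11*sqrt(2)*o^3 + 12*o^3 - 66*sqrt(2)*o^2 - 2*o^2 - 55*sqrt(2)*o - 72*o - 60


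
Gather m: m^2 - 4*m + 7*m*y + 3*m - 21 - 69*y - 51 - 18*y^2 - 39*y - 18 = m^2 + m*(7*y - 1) - 18*y^2 - 108*y - 90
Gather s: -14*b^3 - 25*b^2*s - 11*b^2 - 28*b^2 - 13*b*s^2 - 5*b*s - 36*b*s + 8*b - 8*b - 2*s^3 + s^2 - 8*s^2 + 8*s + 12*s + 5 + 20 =-14*b^3 - 39*b^2 - 2*s^3 + s^2*(-13*b - 7) + s*(-25*b^2 - 41*b + 20) + 25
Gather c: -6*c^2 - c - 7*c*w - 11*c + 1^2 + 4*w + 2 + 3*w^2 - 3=-6*c^2 + c*(-7*w - 12) + 3*w^2 + 4*w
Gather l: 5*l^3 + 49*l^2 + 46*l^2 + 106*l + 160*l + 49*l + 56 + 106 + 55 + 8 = 5*l^3 + 95*l^2 + 315*l + 225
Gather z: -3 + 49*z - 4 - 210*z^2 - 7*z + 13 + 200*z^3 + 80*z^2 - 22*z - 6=200*z^3 - 130*z^2 + 20*z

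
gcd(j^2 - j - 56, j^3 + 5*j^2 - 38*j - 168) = j + 7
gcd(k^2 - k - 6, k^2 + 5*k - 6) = 1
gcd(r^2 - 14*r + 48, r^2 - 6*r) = r - 6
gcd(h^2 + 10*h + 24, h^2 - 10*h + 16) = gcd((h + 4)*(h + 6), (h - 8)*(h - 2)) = 1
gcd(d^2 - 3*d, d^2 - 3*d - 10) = 1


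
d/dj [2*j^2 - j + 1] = 4*j - 1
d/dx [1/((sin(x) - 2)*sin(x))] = 2*(1 - sin(x))*cos(x)/((sin(x) - 2)^2*sin(x)^2)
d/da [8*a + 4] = 8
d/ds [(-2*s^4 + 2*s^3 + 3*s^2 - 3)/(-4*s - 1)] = 2*(12*s^4 - 4*s^3 - 9*s^2 - 3*s - 6)/(16*s^2 + 8*s + 1)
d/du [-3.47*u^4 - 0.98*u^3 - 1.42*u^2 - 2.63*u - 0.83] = -13.88*u^3 - 2.94*u^2 - 2.84*u - 2.63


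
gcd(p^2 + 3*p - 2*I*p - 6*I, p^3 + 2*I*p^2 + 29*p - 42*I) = p - 2*I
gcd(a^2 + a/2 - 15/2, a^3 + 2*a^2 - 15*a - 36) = a + 3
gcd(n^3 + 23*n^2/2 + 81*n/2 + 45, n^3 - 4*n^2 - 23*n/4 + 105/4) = n + 5/2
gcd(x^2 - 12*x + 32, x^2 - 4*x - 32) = x - 8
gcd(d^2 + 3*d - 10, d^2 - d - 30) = d + 5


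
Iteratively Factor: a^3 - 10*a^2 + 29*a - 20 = (a - 4)*(a^2 - 6*a + 5) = (a - 4)*(a - 1)*(a - 5)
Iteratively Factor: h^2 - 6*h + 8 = (h - 2)*(h - 4)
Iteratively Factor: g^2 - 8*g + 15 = (g - 3)*(g - 5)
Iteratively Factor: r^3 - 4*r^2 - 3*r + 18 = (r + 2)*(r^2 - 6*r + 9) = (r - 3)*(r + 2)*(r - 3)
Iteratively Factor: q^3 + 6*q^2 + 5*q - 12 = (q + 4)*(q^2 + 2*q - 3) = (q + 3)*(q + 4)*(q - 1)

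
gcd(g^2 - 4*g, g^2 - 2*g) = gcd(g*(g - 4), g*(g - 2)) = g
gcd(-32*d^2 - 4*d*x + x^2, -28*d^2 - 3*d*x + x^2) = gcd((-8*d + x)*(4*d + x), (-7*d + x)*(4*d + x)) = 4*d + x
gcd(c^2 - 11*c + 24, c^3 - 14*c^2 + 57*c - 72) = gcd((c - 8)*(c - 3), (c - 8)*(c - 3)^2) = c^2 - 11*c + 24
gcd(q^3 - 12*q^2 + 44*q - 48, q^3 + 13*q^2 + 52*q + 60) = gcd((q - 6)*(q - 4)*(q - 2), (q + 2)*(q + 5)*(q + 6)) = 1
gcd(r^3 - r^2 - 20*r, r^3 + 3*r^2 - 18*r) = r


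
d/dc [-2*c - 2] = -2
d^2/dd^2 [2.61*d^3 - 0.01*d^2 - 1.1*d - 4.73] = 15.66*d - 0.02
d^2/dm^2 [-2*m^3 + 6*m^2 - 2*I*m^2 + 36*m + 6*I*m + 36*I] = -12*m + 12 - 4*I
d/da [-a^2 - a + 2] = -2*a - 1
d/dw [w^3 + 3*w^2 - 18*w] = 3*w^2 + 6*w - 18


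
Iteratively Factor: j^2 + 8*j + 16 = (j + 4)*(j + 4)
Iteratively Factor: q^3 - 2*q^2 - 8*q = (q)*(q^2 - 2*q - 8) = q*(q - 4)*(q + 2)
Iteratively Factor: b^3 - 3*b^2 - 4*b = (b)*(b^2 - 3*b - 4) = b*(b + 1)*(b - 4)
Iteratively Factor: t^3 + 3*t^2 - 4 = (t - 1)*(t^2 + 4*t + 4) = (t - 1)*(t + 2)*(t + 2)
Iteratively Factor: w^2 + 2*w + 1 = (w + 1)*(w + 1)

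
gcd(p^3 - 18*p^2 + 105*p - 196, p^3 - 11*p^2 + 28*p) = p^2 - 11*p + 28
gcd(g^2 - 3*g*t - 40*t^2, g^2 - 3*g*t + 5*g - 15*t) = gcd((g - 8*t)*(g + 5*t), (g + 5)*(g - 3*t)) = 1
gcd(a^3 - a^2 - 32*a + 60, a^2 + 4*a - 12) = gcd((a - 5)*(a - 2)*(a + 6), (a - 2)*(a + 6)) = a^2 + 4*a - 12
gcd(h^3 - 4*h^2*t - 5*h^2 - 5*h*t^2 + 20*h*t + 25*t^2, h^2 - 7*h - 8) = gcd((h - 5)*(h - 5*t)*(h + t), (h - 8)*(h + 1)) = 1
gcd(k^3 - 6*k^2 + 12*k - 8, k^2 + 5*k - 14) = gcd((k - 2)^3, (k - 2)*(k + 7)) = k - 2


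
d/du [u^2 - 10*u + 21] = 2*u - 10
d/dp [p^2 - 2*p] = 2*p - 2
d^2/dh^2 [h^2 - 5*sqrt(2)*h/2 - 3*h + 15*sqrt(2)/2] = 2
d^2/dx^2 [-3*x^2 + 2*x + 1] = -6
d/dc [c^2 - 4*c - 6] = 2*c - 4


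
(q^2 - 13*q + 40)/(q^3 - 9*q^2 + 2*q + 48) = (q - 5)/(q^2 - q - 6)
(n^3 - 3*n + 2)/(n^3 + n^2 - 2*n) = (n - 1)/n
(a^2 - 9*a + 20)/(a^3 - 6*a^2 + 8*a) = (a - 5)/(a*(a - 2))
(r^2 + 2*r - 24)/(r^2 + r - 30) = (r - 4)/(r - 5)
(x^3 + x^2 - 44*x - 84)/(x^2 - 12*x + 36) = (x^3 + x^2 - 44*x - 84)/(x^2 - 12*x + 36)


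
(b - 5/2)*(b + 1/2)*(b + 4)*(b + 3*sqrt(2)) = b^4 + 2*b^3 + 3*sqrt(2)*b^3 - 37*b^2/4 + 6*sqrt(2)*b^2 - 111*sqrt(2)*b/4 - 5*b - 15*sqrt(2)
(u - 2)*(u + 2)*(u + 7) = u^3 + 7*u^2 - 4*u - 28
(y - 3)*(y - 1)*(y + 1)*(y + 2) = y^4 - y^3 - 7*y^2 + y + 6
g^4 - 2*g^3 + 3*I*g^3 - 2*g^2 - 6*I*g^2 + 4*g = g*(g - 2)*(g + I)*(g + 2*I)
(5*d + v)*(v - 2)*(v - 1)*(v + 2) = 5*d*v^3 - 5*d*v^2 - 20*d*v + 20*d + v^4 - v^3 - 4*v^2 + 4*v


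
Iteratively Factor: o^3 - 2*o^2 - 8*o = (o)*(o^2 - 2*o - 8) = o*(o - 4)*(o + 2)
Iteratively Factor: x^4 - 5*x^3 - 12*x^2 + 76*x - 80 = (x - 2)*(x^3 - 3*x^2 - 18*x + 40) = (x - 2)*(x + 4)*(x^2 - 7*x + 10) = (x - 5)*(x - 2)*(x + 4)*(x - 2)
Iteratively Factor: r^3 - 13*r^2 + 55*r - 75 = (r - 5)*(r^2 - 8*r + 15) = (r - 5)^2*(r - 3)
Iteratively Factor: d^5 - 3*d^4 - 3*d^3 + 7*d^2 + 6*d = (d - 3)*(d^4 - 3*d^2 - 2*d) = (d - 3)*(d + 1)*(d^3 - d^2 - 2*d) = (d - 3)*(d + 1)^2*(d^2 - 2*d) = (d - 3)*(d - 2)*(d + 1)^2*(d)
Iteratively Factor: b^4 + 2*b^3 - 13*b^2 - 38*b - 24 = (b - 4)*(b^3 + 6*b^2 + 11*b + 6) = (b - 4)*(b + 1)*(b^2 + 5*b + 6) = (b - 4)*(b + 1)*(b + 2)*(b + 3)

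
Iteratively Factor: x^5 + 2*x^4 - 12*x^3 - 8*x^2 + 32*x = (x + 2)*(x^4 - 12*x^2 + 16*x) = (x + 2)*(x + 4)*(x^3 - 4*x^2 + 4*x) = (x - 2)*(x + 2)*(x + 4)*(x^2 - 2*x) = (x - 2)^2*(x + 2)*(x + 4)*(x)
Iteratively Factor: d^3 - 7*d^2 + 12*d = (d - 3)*(d^2 - 4*d) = (d - 4)*(d - 3)*(d)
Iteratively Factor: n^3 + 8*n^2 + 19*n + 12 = (n + 3)*(n^2 + 5*n + 4) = (n + 3)*(n + 4)*(n + 1)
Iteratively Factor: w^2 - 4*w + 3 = (w - 1)*(w - 3)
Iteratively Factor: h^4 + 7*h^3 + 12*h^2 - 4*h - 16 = (h + 4)*(h^3 + 3*h^2 - 4) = (h - 1)*(h + 4)*(h^2 + 4*h + 4) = (h - 1)*(h + 2)*(h + 4)*(h + 2)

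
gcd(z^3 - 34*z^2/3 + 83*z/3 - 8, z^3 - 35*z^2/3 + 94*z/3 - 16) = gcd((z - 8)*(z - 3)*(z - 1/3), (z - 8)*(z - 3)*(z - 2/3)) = z^2 - 11*z + 24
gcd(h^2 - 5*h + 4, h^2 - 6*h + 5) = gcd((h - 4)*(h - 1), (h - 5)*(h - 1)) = h - 1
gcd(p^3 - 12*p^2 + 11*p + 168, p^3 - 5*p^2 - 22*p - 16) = p - 8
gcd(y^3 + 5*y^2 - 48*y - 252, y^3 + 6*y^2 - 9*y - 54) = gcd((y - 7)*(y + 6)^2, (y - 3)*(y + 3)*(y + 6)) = y + 6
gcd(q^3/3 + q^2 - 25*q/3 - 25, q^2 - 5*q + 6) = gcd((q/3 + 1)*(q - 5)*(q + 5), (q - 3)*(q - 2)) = 1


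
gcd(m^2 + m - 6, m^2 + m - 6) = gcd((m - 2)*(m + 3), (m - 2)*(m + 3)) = m^2 + m - 6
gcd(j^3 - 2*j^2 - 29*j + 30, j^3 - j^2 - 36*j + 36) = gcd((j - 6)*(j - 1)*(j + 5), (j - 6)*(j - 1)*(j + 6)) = j^2 - 7*j + 6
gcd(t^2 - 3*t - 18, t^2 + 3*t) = t + 3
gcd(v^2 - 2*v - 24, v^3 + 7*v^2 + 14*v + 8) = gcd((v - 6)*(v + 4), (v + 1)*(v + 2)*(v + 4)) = v + 4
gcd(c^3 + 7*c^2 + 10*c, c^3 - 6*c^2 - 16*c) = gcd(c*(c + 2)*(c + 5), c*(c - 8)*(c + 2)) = c^2 + 2*c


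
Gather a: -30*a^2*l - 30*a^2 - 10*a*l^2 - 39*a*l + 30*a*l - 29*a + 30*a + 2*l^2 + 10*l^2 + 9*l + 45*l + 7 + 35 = a^2*(-30*l - 30) + a*(-10*l^2 - 9*l + 1) + 12*l^2 + 54*l + 42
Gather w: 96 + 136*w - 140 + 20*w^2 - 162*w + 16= 20*w^2 - 26*w - 28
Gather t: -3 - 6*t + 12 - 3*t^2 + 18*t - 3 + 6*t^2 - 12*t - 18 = 3*t^2 - 12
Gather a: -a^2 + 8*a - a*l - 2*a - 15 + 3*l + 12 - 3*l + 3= -a^2 + a*(6 - l)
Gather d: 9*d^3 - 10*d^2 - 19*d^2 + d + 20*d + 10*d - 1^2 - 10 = 9*d^3 - 29*d^2 + 31*d - 11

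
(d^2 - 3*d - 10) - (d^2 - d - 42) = 32 - 2*d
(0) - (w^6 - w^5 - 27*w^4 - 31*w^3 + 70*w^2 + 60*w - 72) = -w^6 + w^5 + 27*w^4 + 31*w^3 - 70*w^2 - 60*w + 72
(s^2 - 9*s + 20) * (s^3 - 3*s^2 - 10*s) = s^5 - 12*s^4 + 37*s^3 + 30*s^2 - 200*s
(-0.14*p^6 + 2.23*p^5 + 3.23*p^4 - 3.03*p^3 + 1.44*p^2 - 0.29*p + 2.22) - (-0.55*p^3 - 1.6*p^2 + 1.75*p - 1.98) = -0.14*p^6 + 2.23*p^5 + 3.23*p^4 - 2.48*p^3 + 3.04*p^2 - 2.04*p + 4.2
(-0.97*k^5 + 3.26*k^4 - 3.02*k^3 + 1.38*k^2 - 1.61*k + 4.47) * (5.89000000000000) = -5.7133*k^5 + 19.2014*k^4 - 17.7878*k^3 + 8.1282*k^2 - 9.4829*k + 26.3283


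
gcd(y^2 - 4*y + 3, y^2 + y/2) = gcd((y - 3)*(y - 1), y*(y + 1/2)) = 1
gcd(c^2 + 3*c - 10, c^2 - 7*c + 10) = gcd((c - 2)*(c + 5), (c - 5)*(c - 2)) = c - 2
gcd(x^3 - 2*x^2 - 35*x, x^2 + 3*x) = x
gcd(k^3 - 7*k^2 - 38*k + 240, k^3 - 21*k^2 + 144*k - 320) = k^2 - 13*k + 40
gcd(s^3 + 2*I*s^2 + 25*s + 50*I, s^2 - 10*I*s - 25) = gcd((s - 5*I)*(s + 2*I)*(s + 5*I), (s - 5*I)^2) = s - 5*I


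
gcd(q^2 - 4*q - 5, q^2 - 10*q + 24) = 1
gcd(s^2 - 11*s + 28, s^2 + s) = 1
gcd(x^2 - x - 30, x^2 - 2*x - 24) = x - 6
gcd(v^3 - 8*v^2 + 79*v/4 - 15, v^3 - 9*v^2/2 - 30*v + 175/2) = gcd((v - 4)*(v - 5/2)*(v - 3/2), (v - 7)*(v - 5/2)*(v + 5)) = v - 5/2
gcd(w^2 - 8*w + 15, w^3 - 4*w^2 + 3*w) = w - 3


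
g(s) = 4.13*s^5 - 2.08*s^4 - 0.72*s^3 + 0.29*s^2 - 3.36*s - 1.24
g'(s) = 20.65*s^4 - 8.32*s^3 - 2.16*s^2 + 0.58*s - 3.36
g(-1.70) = -67.17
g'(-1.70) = 202.76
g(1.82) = 48.92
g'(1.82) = 166.95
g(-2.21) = -251.97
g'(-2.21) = 567.21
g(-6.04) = -35779.75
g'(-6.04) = 29230.87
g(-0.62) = 0.44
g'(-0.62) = 0.48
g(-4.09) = -5242.22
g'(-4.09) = 6305.85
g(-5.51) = -22745.98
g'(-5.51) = 20353.51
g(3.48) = 1763.06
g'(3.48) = 2650.43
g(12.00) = 983301.32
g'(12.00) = 413514.00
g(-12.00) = -1069482.04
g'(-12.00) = 442254.00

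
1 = 1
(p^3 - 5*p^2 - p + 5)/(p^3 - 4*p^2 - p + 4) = (p - 5)/(p - 4)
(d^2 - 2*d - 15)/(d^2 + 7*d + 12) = (d - 5)/(d + 4)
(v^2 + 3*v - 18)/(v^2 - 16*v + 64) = (v^2 + 3*v - 18)/(v^2 - 16*v + 64)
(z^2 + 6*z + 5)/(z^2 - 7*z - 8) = (z + 5)/(z - 8)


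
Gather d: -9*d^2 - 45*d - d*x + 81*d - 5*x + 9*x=-9*d^2 + d*(36 - x) + 4*x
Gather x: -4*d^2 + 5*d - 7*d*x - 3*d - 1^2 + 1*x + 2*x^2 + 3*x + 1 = -4*d^2 + 2*d + 2*x^2 + x*(4 - 7*d)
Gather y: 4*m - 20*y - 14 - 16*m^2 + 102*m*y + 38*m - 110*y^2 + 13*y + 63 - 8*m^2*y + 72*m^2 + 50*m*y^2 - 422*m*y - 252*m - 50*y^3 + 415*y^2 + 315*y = 56*m^2 - 210*m - 50*y^3 + y^2*(50*m + 305) + y*(-8*m^2 - 320*m + 308) + 49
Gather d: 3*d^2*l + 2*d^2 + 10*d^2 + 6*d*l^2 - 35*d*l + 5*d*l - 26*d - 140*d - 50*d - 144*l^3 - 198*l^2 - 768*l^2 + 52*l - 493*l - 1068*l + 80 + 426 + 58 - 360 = d^2*(3*l + 12) + d*(6*l^2 - 30*l - 216) - 144*l^3 - 966*l^2 - 1509*l + 204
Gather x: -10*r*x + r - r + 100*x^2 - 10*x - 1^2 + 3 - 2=100*x^2 + x*(-10*r - 10)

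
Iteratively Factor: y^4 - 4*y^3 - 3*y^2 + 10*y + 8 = (y + 1)*(y^3 - 5*y^2 + 2*y + 8) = (y - 2)*(y + 1)*(y^2 - 3*y - 4) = (y - 2)*(y + 1)^2*(y - 4)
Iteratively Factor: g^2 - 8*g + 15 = (g - 5)*(g - 3)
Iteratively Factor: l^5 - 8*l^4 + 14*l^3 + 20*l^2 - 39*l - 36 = (l + 1)*(l^4 - 9*l^3 + 23*l^2 - 3*l - 36) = (l - 3)*(l + 1)*(l^3 - 6*l^2 + 5*l + 12) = (l - 4)*(l - 3)*(l + 1)*(l^2 - 2*l - 3) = (l - 4)*(l - 3)*(l + 1)^2*(l - 3)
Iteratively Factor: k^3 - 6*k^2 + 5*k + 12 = (k - 4)*(k^2 - 2*k - 3) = (k - 4)*(k + 1)*(k - 3)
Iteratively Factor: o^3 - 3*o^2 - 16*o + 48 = (o + 4)*(o^2 - 7*o + 12) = (o - 4)*(o + 4)*(o - 3)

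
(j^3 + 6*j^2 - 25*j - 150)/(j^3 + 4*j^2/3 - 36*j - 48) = 3*(j^2 - 25)/(3*j^2 - 14*j - 24)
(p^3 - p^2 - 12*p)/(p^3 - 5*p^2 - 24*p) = (p - 4)/(p - 8)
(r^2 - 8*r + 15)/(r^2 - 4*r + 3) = (r - 5)/(r - 1)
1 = 1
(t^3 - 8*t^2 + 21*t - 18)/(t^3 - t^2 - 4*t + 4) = (t^2 - 6*t + 9)/(t^2 + t - 2)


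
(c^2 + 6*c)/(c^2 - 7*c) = (c + 6)/(c - 7)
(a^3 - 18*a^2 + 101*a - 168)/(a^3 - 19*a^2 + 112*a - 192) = (a - 7)/(a - 8)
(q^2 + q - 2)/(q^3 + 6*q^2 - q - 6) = (q + 2)/(q^2 + 7*q + 6)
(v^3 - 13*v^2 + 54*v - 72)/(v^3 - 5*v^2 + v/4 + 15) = 4*(v^2 - 9*v + 18)/(4*v^2 - 4*v - 15)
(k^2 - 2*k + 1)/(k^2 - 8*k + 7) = (k - 1)/(k - 7)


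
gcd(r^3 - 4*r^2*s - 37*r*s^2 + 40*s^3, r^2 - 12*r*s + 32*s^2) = r - 8*s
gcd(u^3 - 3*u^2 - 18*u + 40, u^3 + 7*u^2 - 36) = u - 2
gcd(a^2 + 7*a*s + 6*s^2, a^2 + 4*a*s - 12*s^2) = a + 6*s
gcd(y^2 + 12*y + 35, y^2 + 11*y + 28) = y + 7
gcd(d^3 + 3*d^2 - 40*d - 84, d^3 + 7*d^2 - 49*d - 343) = d + 7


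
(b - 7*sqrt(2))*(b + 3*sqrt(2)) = b^2 - 4*sqrt(2)*b - 42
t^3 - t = t*(t - 1)*(t + 1)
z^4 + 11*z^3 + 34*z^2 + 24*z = z*(z + 1)*(z + 4)*(z + 6)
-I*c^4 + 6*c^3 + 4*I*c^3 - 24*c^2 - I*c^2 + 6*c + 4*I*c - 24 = (c - 4)*(c - I)*(c + 6*I)*(-I*c + 1)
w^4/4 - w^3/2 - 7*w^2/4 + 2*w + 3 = (w/4 + 1/2)*(w - 3)*(w - 2)*(w + 1)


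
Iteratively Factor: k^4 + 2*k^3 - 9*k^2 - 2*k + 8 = (k - 2)*(k^3 + 4*k^2 - k - 4) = (k - 2)*(k + 1)*(k^2 + 3*k - 4) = (k - 2)*(k - 1)*(k + 1)*(k + 4)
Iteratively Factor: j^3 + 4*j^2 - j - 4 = (j + 4)*(j^2 - 1) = (j - 1)*(j + 4)*(j + 1)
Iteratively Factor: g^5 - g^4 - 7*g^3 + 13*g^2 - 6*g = (g)*(g^4 - g^3 - 7*g^2 + 13*g - 6) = g*(g + 3)*(g^3 - 4*g^2 + 5*g - 2) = g*(g - 1)*(g + 3)*(g^2 - 3*g + 2) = g*(g - 1)^2*(g + 3)*(g - 2)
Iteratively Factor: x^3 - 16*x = (x + 4)*(x^2 - 4*x) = x*(x + 4)*(x - 4)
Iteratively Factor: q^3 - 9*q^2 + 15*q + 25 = (q - 5)*(q^2 - 4*q - 5) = (q - 5)*(q + 1)*(q - 5)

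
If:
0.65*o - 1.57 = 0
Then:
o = 2.42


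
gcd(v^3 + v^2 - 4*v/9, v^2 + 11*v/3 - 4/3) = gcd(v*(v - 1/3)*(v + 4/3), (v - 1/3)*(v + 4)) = v - 1/3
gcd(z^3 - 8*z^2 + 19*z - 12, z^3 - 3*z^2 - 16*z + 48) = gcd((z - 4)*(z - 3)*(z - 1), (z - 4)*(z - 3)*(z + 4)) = z^2 - 7*z + 12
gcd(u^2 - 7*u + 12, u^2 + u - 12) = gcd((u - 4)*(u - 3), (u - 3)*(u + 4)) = u - 3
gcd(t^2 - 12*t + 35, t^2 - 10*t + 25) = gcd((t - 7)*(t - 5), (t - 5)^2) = t - 5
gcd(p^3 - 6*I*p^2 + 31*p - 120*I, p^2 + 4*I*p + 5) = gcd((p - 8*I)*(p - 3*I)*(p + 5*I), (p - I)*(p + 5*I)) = p + 5*I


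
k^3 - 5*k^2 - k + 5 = (k - 5)*(k - 1)*(k + 1)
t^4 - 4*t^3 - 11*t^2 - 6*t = t*(t - 6)*(t + 1)^2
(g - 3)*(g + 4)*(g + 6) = g^3 + 7*g^2 - 6*g - 72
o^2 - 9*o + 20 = (o - 5)*(o - 4)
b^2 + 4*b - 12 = (b - 2)*(b + 6)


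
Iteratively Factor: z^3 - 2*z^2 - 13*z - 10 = (z - 5)*(z^2 + 3*z + 2) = (z - 5)*(z + 2)*(z + 1)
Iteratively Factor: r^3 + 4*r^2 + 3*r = (r)*(r^2 + 4*r + 3) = r*(r + 3)*(r + 1)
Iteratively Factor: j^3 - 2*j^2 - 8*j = (j - 4)*(j^2 + 2*j) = j*(j - 4)*(j + 2)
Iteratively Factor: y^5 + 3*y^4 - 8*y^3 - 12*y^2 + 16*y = (y + 4)*(y^4 - y^3 - 4*y^2 + 4*y) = y*(y + 4)*(y^3 - y^2 - 4*y + 4) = y*(y + 2)*(y + 4)*(y^2 - 3*y + 2) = y*(y - 1)*(y + 2)*(y + 4)*(y - 2)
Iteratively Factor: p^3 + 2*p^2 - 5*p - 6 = (p + 3)*(p^2 - p - 2) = (p - 2)*(p + 3)*(p + 1)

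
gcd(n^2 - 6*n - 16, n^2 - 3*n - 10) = n + 2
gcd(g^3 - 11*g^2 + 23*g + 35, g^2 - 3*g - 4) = g + 1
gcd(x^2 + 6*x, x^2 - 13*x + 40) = 1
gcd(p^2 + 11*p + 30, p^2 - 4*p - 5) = 1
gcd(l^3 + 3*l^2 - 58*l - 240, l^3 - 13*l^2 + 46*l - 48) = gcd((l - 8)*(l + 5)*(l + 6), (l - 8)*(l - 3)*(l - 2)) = l - 8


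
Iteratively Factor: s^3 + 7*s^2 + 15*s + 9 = (s + 3)*(s^2 + 4*s + 3) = (s + 1)*(s + 3)*(s + 3)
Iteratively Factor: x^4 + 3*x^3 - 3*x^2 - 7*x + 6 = (x - 1)*(x^3 + 4*x^2 + x - 6) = (x - 1)^2*(x^2 + 5*x + 6) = (x - 1)^2*(x + 3)*(x + 2)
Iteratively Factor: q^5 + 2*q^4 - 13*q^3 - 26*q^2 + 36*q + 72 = (q - 3)*(q^4 + 5*q^3 + 2*q^2 - 20*q - 24) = (q - 3)*(q + 2)*(q^3 + 3*q^2 - 4*q - 12) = (q - 3)*(q + 2)*(q + 3)*(q^2 - 4) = (q - 3)*(q - 2)*(q + 2)*(q + 3)*(q + 2)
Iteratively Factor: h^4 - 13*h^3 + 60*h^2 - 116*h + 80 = (h - 5)*(h^3 - 8*h^2 + 20*h - 16) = (h - 5)*(h - 4)*(h^2 - 4*h + 4) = (h - 5)*(h - 4)*(h - 2)*(h - 2)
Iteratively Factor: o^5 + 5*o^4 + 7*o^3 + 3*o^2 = (o + 1)*(o^4 + 4*o^3 + 3*o^2) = o*(o + 1)*(o^3 + 4*o^2 + 3*o) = o*(o + 1)^2*(o^2 + 3*o) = o*(o + 1)^2*(o + 3)*(o)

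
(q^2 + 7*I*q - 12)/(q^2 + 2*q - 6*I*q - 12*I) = (q^2 + 7*I*q - 12)/(q^2 + q*(2 - 6*I) - 12*I)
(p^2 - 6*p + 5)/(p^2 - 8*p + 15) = (p - 1)/(p - 3)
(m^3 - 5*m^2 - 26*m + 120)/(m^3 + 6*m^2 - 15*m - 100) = (m - 6)/(m + 5)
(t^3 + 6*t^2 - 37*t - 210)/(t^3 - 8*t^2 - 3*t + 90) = (t^2 + 12*t + 35)/(t^2 - 2*t - 15)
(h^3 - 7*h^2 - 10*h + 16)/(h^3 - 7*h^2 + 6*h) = (h^2 - 6*h - 16)/(h*(h - 6))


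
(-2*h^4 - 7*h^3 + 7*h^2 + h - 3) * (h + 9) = -2*h^5 - 25*h^4 - 56*h^3 + 64*h^2 + 6*h - 27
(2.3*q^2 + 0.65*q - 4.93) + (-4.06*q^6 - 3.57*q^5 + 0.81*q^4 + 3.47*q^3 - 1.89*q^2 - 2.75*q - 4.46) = -4.06*q^6 - 3.57*q^5 + 0.81*q^4 + 3.47*q^3 + 0.41*q^2 - 2.1*q - 9.39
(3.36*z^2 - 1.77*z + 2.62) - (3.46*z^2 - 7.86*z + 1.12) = -0.1*z^2 + 6.09*z + 1.5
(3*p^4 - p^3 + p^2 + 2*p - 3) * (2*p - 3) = 6*p^5 - 11*p^4 + 5*p^3 + p^2 - 12*p + 9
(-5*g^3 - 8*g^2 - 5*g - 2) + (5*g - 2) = -5*g^3 - 8*g^2 - 4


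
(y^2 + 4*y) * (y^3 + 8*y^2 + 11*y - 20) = y^5 + 12*y^4 + 43*y^3 + 24*y^2 - 80*y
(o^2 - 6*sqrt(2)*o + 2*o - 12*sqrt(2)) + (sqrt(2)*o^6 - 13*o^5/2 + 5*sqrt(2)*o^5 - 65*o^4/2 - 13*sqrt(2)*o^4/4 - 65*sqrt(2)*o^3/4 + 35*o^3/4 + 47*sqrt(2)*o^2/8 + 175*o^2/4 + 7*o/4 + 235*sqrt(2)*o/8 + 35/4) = sqrt(2)*o^6 - 13*o^5/2 + 5*sqrt(2)*o^5 - 65*o^4/2 - 13*sqrt(2)*o^4/4 - 65*sqrt(2)*o^3/4 + 35*o^3/4 + 47*sqrt(2)*o^2/8 + 179*o^2/4 + 15*o/4 + 187*sqrt(2)*o/8 - 12*sqrt(2) + 35/4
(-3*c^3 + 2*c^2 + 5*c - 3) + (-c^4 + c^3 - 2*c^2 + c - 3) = -c^4 - 2*c^3 + 6*c - 6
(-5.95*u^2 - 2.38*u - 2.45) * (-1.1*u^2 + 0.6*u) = 6.545*u^4 - 0.952*u^3 + 1.267*u^2 - 1.47*u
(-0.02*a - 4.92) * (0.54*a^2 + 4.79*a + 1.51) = -0.0108*a^3 - 2.7526*a^2 - 23.597*a - 7.4292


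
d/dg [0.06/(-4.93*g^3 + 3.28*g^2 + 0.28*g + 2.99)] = (0.8874*g^2 - 0.3936*g - 0.0168)/(-4.93*g^3 + 3.28*g^2 + 0.28*g + 2.99)^2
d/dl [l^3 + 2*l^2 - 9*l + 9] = 3*l^2 + 4*l - 9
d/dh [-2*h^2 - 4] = -4*h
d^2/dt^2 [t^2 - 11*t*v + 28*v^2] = 2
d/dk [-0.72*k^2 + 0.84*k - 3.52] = 0.84 - 1.44*k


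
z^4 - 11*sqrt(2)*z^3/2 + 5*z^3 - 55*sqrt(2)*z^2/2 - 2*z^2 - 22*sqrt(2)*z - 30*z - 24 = (z + 1)*(z + 4)*(z - 6*sqrt(2))*(z + sqrt(2)/2)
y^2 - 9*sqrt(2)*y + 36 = (y - 6*sqrt(2))*(y - 3*sqrt(2))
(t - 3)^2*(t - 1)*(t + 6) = t^4 - t^3 - 27*t^2 + 81*t - 54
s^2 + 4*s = s*(s + 4)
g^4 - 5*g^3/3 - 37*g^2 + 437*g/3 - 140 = (g - 4)*(g - 3)*(g - 5/3)*(g + 7)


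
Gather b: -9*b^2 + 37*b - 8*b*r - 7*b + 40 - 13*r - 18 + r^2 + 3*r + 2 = -9*b^2 + b*(30 - 8*r) + r^2 - 10*r + 24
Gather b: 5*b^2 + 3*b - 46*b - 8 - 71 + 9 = 5*b^2 - 43*b - 70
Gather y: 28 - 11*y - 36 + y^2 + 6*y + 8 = y^2 - 5*y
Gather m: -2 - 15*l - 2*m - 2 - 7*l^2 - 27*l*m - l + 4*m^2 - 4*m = -7*l^2 - 16*l + 4*m^2 + m*(-27*l - 6) - 4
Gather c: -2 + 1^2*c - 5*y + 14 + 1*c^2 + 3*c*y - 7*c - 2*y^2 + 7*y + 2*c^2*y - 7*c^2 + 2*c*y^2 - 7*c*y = c^2*(2*y - 6) + c*(2*y^2 - 4*y - 6) - 2*y^2 + 2*y + 12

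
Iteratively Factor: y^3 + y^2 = (y + 1)*(y^2) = y*(y + 1)*(y)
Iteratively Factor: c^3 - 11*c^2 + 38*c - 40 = (c - 2)*(c^2 - 9*c + 20) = (c - 4)*(c - 2)*(c - 5)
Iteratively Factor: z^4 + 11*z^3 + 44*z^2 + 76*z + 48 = (z + 4)*(z^3 + 7*z^2 + 16*z + 12) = (z + 3)*(z + 4)*(z^2 + 4*z + 4) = (z + 2)*(z + 3)*(z + 4)*(z + 2)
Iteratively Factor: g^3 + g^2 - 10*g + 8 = (g + 4)*(g^2 - 3*g + 2) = (g - 1)*(g + 4)*(g - 2)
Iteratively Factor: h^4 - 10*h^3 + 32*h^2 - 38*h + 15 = (h - 1)*(h^3 - 9*h^2 + 23*h - 15) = (h - 1)^2*(h^2 - 8*h + 15) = (h - 5)*(h - 1)^2*(h - 3)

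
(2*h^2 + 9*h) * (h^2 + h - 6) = 2*h^4 + 11*h^3 - 3*h^2 - 54*h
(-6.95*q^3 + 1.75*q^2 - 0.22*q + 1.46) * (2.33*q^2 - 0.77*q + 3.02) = -16.1935*q^5 + 9.429*q^4 - 22.8491*q^3 + 8.8562*q^2 - 1.7886*q + 4.4092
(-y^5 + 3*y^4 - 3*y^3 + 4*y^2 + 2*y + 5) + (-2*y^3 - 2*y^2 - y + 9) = -y^5 + 3*y^4 - 5*y^3 + 2*y^2 + y + 14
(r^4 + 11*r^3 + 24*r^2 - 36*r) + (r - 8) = r^4 + 11*r^3 + 24*r^2 - 35*r - 8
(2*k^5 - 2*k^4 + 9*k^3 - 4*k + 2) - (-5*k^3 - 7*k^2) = 2*k^5 - 2*k^4 + 14*k^3 + 7*k^2 - 4*k + 2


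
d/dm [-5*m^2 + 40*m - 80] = 40 - 10*m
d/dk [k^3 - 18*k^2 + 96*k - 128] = 3*k^2 - 36*k + 96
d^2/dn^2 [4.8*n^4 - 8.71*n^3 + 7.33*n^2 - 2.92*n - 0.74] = 57.6*n^2 - 52.26*n + 14.66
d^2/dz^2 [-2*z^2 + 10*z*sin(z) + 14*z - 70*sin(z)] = -10*z*sin(z) + 70*sin(z) + 20*cos(z) - 4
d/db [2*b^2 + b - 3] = 4*b + 1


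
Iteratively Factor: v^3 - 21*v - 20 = (v - 5)*(v^2 + 5*v + 4) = (v - 5)*(v + 1)*(v + 4)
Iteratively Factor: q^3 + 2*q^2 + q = (q + 1)*(q^2 + q) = (q + 1)^2*(q)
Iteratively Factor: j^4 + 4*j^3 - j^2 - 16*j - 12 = (j - 2)*(j^3 + 6*j^2 + 11*j + 6) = (j - 2)*(j + 1)*(j^2 + 5*j + 6) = (j - 2)*(j + 1)*(j + 2)*(j + 3)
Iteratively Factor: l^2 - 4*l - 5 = (l - 5)*(l + 1)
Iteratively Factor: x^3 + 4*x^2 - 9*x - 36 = (x - 3)*(x^2 + 7*x + 12) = (x - 3)*(x + 4)*(x + 3)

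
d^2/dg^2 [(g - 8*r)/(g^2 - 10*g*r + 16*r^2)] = 2/(g^3 - 6*g^2*r + 12*g*r^2 - 8*r^3)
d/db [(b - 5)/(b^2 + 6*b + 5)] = (b^2 + 6*b - 2*(b - 5)*(b + 3) + 5)/(b^2 + 6*b + 5)^2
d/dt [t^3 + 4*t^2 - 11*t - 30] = 3*t^2 + 8*t - 11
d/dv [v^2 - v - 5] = 2*v - 1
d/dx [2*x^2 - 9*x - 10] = 4*x - 9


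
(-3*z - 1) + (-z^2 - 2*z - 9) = -z^2 - 5*z - 10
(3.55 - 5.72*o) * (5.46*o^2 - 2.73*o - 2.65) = -31.2312*o^3 + 34.9986*o^2 + 5.4665*o - 9.4075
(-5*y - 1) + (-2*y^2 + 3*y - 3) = -2*y^2 - 2*y - 4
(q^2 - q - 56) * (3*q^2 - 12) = 3*q^4 - 3*q^3 - 180*q^2 + 12*q + 672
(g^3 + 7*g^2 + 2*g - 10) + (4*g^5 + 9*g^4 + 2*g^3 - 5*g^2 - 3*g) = 4*g^5 + 9*g^4 + 3*g^3 + 2*g^2 - g - 10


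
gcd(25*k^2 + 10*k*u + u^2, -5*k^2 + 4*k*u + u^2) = 5*k + u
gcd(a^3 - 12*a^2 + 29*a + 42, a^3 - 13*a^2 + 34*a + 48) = a^2 - 5*a - 6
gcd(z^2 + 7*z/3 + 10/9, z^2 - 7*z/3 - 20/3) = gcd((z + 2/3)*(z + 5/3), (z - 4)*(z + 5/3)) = z + 5/3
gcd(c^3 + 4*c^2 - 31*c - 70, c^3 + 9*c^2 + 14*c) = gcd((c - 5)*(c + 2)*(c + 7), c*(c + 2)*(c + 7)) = c^2 + 9*c + 14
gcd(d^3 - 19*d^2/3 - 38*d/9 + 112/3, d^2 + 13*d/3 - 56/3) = d - 8/3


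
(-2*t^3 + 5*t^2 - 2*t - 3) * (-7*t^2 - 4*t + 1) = 14*t^5 - 27*t^4 - 8*t^3 + 34*t^2 + 10*t - 3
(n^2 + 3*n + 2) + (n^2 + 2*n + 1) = 2*n^2 + 5*n + 3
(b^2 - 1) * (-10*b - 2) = -10*b^3 - 2*b^2 + 10*b + 2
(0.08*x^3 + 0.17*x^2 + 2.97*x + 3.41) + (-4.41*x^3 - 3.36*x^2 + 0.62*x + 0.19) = -4.33*x^3 - 3.19*x^2 + 3.59*x + 3.6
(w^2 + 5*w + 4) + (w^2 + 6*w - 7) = 2*w^2 + 11*w - 3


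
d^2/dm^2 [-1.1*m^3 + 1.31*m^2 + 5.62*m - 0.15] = 2.62 - 6.6*m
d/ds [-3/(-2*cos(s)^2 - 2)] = 6*sin(2*s)/(cos(2*s) + 3)^2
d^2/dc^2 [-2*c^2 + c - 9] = -4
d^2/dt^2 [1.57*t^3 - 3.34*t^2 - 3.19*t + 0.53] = 9.42*t - 6.68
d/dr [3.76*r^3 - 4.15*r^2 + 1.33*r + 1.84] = 11.28*r^2 - 8.3*r + 1.33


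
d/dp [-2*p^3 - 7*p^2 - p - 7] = -6*p^2 - 14*p - 1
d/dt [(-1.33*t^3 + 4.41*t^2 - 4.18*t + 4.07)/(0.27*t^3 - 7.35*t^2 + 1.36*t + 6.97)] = (8.5848*t^4 - 1.36040000000001*t^3 - 55.8324*t^2 + 121.3044*t - 34.6698)/(0.0729*t^6 - 3.969*t^5 + 54.7569*t^4 - 16.2282*t^3 - 100.6094*t^2 + 18.9584*t + 48.5809)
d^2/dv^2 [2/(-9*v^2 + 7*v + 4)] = 4*(-81*v^2 + 63*v + (18*v - 7)^2 + 36)/(-9*v^2 + 7*v + 4)^3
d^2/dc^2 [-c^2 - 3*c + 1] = -2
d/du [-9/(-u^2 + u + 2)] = 9*(1 - 2*u)/(-u^2 + u + 2)^2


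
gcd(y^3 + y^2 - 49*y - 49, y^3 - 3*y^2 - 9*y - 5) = y + 1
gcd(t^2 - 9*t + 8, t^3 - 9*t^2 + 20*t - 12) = t - 1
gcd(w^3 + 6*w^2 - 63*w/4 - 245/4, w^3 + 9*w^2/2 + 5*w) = w + 5/2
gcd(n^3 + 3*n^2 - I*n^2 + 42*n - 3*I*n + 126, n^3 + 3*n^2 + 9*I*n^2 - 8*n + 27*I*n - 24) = n + 3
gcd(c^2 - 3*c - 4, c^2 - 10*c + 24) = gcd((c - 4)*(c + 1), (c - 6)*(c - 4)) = c - 4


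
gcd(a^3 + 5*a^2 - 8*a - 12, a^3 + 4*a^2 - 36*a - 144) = a + 6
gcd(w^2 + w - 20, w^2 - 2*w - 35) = w + 5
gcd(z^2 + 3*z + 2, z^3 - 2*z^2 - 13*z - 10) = z^2 + 3*z + 2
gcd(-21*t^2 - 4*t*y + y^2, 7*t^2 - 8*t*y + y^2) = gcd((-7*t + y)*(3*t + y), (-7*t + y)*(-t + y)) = -7*t + y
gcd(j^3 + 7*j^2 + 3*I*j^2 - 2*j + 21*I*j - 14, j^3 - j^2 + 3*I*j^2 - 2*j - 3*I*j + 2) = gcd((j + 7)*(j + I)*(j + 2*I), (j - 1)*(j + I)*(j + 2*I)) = j^2 + 3*I*j - 2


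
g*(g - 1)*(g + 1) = g^3 - g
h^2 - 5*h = h*(h - 5)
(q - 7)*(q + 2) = q^2 - 5*q - 14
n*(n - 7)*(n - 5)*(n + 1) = n^4 - 11*n^3 + 23*n^2 + 35*n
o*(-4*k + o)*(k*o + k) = -4*k^2*o^2 - 4*k^2*o + k*o^3 + k*o^2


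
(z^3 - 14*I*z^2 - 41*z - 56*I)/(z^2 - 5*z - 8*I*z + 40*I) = (z^2 - 6*I*z + 7)/(z - 5)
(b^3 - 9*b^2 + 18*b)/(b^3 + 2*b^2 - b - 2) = b*(b^2 - 9*b + 18)/(b^3 + 2*b^2 - b - 2)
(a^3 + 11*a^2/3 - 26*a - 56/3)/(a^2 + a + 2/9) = 3*(a^2 + 3*a - 28)/(3*a + 1)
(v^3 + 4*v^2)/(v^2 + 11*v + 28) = v^2/(v + 7)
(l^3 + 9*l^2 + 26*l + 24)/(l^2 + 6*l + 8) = l + 3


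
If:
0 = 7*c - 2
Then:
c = 2/7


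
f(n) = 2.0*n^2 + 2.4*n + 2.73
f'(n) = 4.0*n + 2.4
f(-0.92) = 2.21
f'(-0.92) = -1.28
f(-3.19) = 15.43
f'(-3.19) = -10.36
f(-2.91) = 12.68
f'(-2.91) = -9.24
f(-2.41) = 8.56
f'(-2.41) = -7.24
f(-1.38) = 3.23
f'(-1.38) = -3.12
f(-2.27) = 7.59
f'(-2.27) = -6.68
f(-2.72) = 11.00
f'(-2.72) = -8.48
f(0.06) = 2.88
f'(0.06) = 2.64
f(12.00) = 319.53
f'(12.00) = 50.40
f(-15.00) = 416.73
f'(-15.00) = -57.60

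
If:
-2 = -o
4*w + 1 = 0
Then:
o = 2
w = -1/4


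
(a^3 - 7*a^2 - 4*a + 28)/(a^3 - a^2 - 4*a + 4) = (a - 7)/(a - 1)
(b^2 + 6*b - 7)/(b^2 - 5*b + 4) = (b + 7)/(b - 4)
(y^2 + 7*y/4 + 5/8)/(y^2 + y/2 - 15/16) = 2*(2*y + 1)/(4*y - 3)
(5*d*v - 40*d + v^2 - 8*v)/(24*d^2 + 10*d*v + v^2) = (5*d*v - 40*d + v^2 - 8*v)/(24*d^2 + 10*d*v + v^2)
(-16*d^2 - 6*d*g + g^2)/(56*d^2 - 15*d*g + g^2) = (-2*d - g)/(7*d - g)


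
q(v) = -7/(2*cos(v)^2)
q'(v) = -7*sin(v)/cos(v)^3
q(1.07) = -15.18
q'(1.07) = -55.48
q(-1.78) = -81.15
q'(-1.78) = -764.42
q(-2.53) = -5.22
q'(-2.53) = -7.32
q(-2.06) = -15.85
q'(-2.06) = -59.54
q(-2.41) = -6.32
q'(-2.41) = -11.35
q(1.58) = -41319.77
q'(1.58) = 8978720.87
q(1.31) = -52.64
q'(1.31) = -394.51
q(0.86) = -8.22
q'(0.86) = -19.10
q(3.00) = -3.57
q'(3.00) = 1.02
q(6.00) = -3.80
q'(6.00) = 2.21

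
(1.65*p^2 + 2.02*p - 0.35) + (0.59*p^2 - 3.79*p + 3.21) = 2.24*p^2 - 1.77*p + 2.86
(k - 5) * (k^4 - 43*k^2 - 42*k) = k^5 - 5*k^4 - 43*k^3 + 173*k^2 + 210*k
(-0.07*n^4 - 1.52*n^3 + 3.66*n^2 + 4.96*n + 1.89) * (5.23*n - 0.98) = -0.3661*n^5 - 7.881*n^4 + 20.6314*n^3 + 22.354*n^2 + 5.0239*n - 1.8522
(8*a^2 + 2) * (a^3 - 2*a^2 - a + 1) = 8*a^5 - 16*a^4 - 6*a^3 + 4*a^2 - 2*a + 2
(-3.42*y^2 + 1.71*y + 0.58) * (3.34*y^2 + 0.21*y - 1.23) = -11.4228*y^4 + 4.9932*y^3 + 6.5029*y^2 - 1.9815*y - 0.7134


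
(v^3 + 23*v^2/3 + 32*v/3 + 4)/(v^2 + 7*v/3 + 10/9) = 3*(v^2 + 7*v + 6)/(3*v + 5)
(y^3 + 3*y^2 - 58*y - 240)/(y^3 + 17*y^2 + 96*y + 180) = (y - 8)/(y + 6)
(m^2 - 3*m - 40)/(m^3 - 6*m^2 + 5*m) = (m^2 - 3*m - 40)/(m*(m^2 - 6*m + 5))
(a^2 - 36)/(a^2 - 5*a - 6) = (a + 6)/(a + 1)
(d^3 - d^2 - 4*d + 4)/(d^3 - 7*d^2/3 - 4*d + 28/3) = 3*(d - 1)/(3*d - 7)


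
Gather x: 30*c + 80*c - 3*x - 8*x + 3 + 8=110*c - 11*x + 11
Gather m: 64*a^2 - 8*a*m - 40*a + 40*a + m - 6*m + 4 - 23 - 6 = 64*a^2 + m*(-8*a - 5) - 25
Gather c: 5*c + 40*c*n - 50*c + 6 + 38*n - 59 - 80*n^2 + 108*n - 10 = c*(40*n - 45) - 80*n^2 + 146*n - 63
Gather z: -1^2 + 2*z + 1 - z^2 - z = -z^2 + z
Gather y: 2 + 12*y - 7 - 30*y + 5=-18*y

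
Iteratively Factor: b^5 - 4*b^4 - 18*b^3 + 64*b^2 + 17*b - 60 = (b + 4)*(b^4 - 8*b^3 + 14*b^2 + 8*b - 15) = (b - 3)*(b + 4)*(b^3 - 5*b^2 - b + 5) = (b - 3)*(b - 1)*(b + 4)*(b^2 - 4*b - 5) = (b - 3)*(b - 1)*(b + 1)*(b + 4)*(b - 5)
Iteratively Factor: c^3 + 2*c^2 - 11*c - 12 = (c - 3)*(c^2 + 5*c + 4) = (c - 3)*(c + 1)*(c + 4)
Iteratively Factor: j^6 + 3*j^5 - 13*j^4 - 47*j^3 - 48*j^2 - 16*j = (j + 4)*(j^5 - j^4 - 9*j^3 - 11*j^2 - 4*j) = (j + 1)*(j + 4)*(j^4 - 2*j^3 - 7*j^2 - 4*j) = j*(j + 1)*(j + 4)*(j^3 - 2*j^2 - 7*j - 4) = j*(j + 1)^2*(j + 4)*(j^2 - 3*j - 4) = j*(j + 1)^3*(j + 4)*(j - 4)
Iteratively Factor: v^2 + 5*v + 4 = (v + 1)*(v + 4)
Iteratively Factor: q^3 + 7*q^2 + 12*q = (q)*(q^2 + 7*q + 12) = q*(q + 4)*(q + 3)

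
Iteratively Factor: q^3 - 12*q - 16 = (q + 2)*(q^2 - 2*q - 8) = (q + 2)^2*(q - 4)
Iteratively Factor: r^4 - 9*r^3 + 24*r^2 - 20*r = (r - 2)*(r^3 - 7*r^2 + 10*r) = (r - 5)*(r - 2)*(r^2 - 2*r) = (r - 5)*(r - 2)^2*(r)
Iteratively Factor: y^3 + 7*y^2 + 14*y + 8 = (y + 4)*(y^2 + 3*y + 2) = (y + 2)*(y + 4)*(y + 1)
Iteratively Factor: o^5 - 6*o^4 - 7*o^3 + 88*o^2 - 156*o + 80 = (o - 2)*(o^4 - 4*o^3 - 15*o^2 + 58*o - 40) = (o - 2)*(o - 1)*(o^3 - 3*o^2 - 18*o + 40) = (o - 2)*(o - 1)*(o + 4)*(o^2 - 7*o + 10) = (o - 5)*(o - 2)*(o - 1)*(o + 4)*(o - 2)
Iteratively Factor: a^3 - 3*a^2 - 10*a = (a - 5)*(a^2 + 2*a) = a*(a - 5)*(a + 2)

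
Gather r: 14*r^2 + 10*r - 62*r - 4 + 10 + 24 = 14*r^2 - 52*r + 30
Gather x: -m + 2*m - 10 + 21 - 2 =m + 9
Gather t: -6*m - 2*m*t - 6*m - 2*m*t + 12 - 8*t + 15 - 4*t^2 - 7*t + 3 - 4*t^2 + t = -12*m - 8*t^2 + t*(-4*m - 14) + 30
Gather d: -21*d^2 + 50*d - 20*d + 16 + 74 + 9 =-21*d^2 + 30*d + 99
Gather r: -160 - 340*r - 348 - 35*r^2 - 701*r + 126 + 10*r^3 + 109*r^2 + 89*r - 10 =10*r^3 + 74*r^2 - 952*r - 392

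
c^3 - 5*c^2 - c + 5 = (c - 5)*(c - 1)*(c + 1)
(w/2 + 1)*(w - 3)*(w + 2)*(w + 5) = w^4/2 + 3*w^3 - 3*w^2/2 - 26*w - 30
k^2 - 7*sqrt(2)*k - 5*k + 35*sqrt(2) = (k - 5)*(k - 7*sqrt(2))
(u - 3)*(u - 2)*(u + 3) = u^3 - 2*u^2 - 9*u + 18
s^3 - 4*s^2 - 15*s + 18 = (s - 6)*(s - 1)*(s + 3)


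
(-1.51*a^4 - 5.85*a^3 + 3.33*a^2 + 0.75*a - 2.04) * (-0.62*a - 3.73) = 0.9362*a^5 + 9.2593*a^4 + 19.7559*a^3 - 12.8859*a^2 - 1.5327*a + 7.6092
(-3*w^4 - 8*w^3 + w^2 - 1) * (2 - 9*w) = 27*w^5 + 66*w^4 - 25*w^3 + 2*w^2 + 9*w - 2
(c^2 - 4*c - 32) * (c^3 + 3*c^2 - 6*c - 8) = c^5 - c^4 - 50*c^3 - 80*c^2 + 224*c + 256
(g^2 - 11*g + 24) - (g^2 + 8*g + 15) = 9 - 19*g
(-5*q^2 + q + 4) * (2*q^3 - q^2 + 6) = -10*q^5 + 7*q^4 + 7*q^3 - 34*q^2 + 6*q + 24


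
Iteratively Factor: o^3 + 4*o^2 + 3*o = (o)*(o^2 + 4*o + 3) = o*(o + 3)*(o + 1)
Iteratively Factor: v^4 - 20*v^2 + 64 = (v - 4)*(v^3 + 4*v^2 - 4*v - 16) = (v - 4)*(v + 2)*(v^2 + 2*v - 8) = (v - 4)*(v - 2)*(v + 2)*(v + 4)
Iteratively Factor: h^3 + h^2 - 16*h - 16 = (h - 4)*(h^2 + 5*h + 4) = (h - 4)*(h + 4)*(h + 1)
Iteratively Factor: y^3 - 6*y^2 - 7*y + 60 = (y - 5)*(y^2 - y - 12) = (y - 5)*(y + 3)*(y - 4)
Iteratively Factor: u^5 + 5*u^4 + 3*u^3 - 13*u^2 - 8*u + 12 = (u - 1)*(u^4 + 6*u^3 + 9*u^2 - 4*u - 12) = (u - 1)*(u + 2)*(u^3 + 4*u^2 + u - 6) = (u - 1)^2*(u + 2)*(u^2 + 5*u + 6) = (u - 1)^2*(u + 2)^2*(u + 3)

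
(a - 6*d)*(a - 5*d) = a^2 - 11*a*d + 30*d^2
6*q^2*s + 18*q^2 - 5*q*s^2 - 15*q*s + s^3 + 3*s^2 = (-3*q + s)*(-2*q + s)*(s + 3)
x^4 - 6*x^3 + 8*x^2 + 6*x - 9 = (x - 3)^2*(x - 1)*(x + 1)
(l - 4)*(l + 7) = l^2 + 3*l - 28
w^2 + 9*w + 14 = (w + 2)*(w + 7)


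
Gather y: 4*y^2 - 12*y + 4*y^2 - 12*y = 8*y^2 - 24*y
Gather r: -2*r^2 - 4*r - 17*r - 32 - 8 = -2*r^2 - 21*r - 40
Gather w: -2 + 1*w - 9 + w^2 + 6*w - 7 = w^2 + 7*w - 18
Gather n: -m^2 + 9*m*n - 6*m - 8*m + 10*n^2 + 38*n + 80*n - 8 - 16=-m^2 - 14*m + 10*n^2 + n*(9*m + 118) - 24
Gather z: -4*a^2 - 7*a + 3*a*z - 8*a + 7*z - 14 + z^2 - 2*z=-4*a^2 - 15*a + z^2 + z*(3*a + 5) - 14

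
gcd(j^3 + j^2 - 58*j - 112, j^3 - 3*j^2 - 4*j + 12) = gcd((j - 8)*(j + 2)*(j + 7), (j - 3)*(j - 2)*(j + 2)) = j + 2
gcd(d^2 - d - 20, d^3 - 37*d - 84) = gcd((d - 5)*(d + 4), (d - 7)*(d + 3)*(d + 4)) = d + 4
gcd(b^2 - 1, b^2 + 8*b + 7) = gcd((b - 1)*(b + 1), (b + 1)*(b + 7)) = b + 1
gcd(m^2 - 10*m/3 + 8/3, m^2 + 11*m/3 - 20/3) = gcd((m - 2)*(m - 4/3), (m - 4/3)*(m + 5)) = m - 4/3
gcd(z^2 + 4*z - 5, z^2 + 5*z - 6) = z - 1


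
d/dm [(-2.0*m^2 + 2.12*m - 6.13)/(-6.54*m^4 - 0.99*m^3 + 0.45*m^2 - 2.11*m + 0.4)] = (-26.16*m^5 + 39.6144*m^4 - 156.1632*m^3 - 14.9401*m^2 + 3.917*m - 12.0863)/(42.7716*m^8 + 12.9492*m^7 - 4.9059*m^6 + 26.7078*m^5 - 0.851700000000001*m^4 - 2.691*m^3 + 4.8121*m^2 - 1.688*m + 0.16)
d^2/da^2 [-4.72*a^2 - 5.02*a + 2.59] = -9.44000000000000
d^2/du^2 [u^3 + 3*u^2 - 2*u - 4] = 6*u + 6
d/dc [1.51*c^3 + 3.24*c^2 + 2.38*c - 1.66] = 4.53*c^2 + 6.48*c + 2.38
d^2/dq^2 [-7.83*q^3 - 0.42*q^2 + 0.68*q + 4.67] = -46.98*q - 0.84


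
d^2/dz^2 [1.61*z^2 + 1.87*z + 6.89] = 3.22000000000000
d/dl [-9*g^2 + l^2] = 2*l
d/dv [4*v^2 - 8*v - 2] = 8*v - 8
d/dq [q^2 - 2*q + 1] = 2*q - 2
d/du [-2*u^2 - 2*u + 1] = -4*u - 2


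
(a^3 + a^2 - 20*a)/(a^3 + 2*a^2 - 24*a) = (a + 5)/(a + 6)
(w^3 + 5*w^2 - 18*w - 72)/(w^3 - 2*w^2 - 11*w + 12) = (w + 6)/(w - 1)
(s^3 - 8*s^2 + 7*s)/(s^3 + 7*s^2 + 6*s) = (s^2 - 8*s + 7)/(s^2 + 7*s + 6)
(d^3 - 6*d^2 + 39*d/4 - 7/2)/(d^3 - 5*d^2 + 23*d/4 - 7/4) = (d - 2)/(d - 1)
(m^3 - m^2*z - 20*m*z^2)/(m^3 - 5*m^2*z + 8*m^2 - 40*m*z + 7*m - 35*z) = m*(m + 4*z)/(m^2 + 8*m + 7)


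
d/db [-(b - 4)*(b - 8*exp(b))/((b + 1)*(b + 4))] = (8*b^3*exp(b) - 9*b^2 - 64*b*exp(b) - 8*b + 64*exp(b) + 16)/(b^4 + 10*b^3 + 33*b^2 + 40*b + 16)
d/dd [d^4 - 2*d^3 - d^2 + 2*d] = 4*d^3 - 6*d^2 - 2*d + 2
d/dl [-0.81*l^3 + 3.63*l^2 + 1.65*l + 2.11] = -2.43*l^2 + 7.26*l + 1.65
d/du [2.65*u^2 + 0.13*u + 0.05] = 5.3*u + 0.13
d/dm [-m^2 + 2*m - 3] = 2 - 2*m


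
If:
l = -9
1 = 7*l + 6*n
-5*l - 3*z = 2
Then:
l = -9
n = 32/3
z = 43/3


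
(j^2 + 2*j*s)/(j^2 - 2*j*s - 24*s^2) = j*(-j - 2*s)/(-j^2 + 2*j*s + 24*s^2)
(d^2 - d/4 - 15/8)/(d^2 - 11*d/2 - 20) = (-8*d^2 + 2*d + 15)/(4*(-2*d^2 + 11*d + 40))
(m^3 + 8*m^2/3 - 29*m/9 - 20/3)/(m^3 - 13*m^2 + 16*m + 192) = (m^2 - m/3 - 20/9)/(m^2 - 16*m + 64)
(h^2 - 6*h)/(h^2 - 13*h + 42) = h/(h - 7)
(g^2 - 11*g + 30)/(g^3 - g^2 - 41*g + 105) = (g - 6)/(g^2 + 4*g - 21)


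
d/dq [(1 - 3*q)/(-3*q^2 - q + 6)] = (9*q^2 + 3*q - (3*q - 1)*(6*q + 1) - 18)/(3*q^2 + q - 6)^2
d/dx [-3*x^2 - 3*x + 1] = -6*x - 3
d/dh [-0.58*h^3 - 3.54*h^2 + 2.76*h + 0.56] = -1.74*h^2 - 7.08*h + 2.76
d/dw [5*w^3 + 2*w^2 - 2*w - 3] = 15*w^2 + 4*w - 2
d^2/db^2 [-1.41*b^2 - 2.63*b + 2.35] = -2.82000000000000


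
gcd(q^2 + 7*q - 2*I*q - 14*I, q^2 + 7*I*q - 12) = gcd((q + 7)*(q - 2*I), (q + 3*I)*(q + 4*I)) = 1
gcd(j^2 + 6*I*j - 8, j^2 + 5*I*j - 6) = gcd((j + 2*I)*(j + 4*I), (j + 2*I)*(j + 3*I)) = j + 2*I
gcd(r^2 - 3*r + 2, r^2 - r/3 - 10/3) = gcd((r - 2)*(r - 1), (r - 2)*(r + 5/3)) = r - 2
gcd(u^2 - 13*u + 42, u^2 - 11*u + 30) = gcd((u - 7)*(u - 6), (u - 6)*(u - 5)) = u - 6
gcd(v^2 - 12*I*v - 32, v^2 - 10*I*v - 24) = v - 4*I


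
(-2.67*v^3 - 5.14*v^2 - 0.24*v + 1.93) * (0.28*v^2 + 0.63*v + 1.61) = -0.7476*v^5 - 3.1213*v^4 - 7.6041*v^3 - 7.8862*v^2 + 0.8295*v + 3.1073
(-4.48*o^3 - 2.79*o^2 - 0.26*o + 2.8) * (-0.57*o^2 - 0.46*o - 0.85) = 2.5536*o^5 + 3.6511*o^4 + 5.2396*o^3 + 0.8951*o^2 - 1.067*o - 2.38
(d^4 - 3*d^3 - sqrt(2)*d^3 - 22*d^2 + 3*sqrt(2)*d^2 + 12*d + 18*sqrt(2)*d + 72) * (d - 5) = d^5 - 8*d^4 - sqrt(2)*d^4 - 7*d^3 + 8*sqrt(2)*d^3 + 3*sqrt(2)*d^2 + 122*d^2 - 90*sqrt(2)*d + 12*d - 360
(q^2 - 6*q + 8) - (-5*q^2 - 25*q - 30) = 6*q^2 + 19*q + 38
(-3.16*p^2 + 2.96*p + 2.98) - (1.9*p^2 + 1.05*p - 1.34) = -5.06*p^2 + 1.91*p + 4.32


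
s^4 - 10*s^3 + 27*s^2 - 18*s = s*(s - 6)*(s - 3)*(s - 1)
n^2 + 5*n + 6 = (n + 2)*(n + 3)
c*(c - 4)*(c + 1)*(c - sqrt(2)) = c^4 - 3*c^3 - sqrt(2)*c^3 - 4*c^2 + 3*sqrt(2)*c^2 + 4*sqrt(2)*c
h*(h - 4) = h^2 - 4*h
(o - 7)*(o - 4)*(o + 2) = o^3 - 9*o^2 + 6*o + 56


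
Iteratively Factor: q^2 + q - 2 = (q + 2)*(q - 1)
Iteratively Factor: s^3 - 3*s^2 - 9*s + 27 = (s - 3)*(s^2 - 9) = (s - 3)*(s + 3)*(s - 3)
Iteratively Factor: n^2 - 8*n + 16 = (n - 4)*(n - 4)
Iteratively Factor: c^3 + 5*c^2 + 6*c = (c)*(c^2 + 5*c + 6) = c*(c + 3)*(c + 2)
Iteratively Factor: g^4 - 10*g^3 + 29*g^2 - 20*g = (g - 1)*(g^3 - 9*g^2 + 20*g) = (g - 4)*(g - 1)*(g^2 - 5*g) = (g - 5)*(g - 4)*(g - 1)*(g)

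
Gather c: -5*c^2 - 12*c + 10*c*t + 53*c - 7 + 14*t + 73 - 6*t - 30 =-5*c^2 + c*(10*t + 41) + 8*t + 36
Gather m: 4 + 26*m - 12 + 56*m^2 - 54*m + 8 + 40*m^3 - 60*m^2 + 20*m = 40*m^3 - 4*m^2 - 8*m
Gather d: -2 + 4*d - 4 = 4*d - 6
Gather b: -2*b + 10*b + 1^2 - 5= 8*b - 4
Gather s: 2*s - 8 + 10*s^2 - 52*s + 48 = 10*s^2 - 50*s + 40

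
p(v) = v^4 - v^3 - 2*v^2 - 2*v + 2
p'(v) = 4*v^3 - 3*v^2 - 4*v - 2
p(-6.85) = 2445.00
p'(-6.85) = -1401.04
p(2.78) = 19.23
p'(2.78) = 49.63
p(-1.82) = 16.02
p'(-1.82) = -28.77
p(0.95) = -1.75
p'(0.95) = -5.08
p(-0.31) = 2.47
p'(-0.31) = -1.17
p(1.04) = -2.20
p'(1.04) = -4.91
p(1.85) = -3.16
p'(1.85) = 5.66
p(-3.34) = 148.08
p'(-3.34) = -171.15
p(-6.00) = 1454.00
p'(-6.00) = -950.00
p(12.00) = 18698.00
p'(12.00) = 6430.00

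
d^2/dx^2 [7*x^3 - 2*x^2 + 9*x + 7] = 42*x - 4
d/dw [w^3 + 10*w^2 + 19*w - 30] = 3*w^2 + 20*w + 19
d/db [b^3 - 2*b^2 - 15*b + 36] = 3*b^2 - 4*b - 15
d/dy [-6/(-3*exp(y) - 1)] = -18*exp(y)/(3*exp(y) + 1)^2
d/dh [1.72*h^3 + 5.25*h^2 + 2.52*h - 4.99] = 5.16*h^2 + 10.5*h + 2.52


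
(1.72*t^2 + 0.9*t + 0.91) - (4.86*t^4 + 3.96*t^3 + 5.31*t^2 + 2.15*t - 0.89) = -4.86*t^4 - 3.96*t^3 - 3.59*t^2 - 1.25*t + 1.8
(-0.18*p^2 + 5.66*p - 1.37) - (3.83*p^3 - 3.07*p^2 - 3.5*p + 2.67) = -3.83*p^3 + 2.89*p^2 + 9.16*p - 4.04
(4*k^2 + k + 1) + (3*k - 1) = 4*k^2 + 4*k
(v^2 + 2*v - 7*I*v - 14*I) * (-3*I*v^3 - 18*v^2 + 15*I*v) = -3*I*v^5 - 39*v^4 - 6*I*v^4 - 78*v^3 + 141*I*v^3 + 105*v^2 + 282*I*v^2 + 210*v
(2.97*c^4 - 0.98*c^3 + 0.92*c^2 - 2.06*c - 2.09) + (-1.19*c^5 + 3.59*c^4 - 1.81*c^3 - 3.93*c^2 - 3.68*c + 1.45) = -1.19*c^5 + 6.56*c^4 - 2.79*c^3 - 3.01*c^2 - 5.74*c - 0.64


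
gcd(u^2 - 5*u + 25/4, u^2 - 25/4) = u - 5/2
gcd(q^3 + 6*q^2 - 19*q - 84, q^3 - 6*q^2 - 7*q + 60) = q^2 - q - 12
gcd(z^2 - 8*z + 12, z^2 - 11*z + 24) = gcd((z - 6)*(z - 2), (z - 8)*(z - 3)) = 1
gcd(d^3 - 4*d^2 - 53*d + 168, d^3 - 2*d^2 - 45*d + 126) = d^2 + 4*d - 21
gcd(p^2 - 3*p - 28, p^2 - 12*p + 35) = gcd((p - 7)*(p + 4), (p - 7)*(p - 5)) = p - 7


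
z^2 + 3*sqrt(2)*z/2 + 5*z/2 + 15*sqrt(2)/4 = (z + 5/2)*(z + 3*sqrt(2)/2)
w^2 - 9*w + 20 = (w - 5)*(w - 4)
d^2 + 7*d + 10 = (d + 2)*(d + 5)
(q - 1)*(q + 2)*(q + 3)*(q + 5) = q^4 + 9*q^3 + 21*q^2 - q - 30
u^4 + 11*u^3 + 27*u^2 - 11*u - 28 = (u - 1)*(u + 1)*(u + 4)*(u + 7)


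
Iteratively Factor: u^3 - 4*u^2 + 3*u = (u - 3)*(u^2 - u) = (u - 3)*(u - 1)*(u)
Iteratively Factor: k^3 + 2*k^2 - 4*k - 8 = (k + 2)*(k^2 - 4) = (k - 2)*(k + 2)*(k + 2)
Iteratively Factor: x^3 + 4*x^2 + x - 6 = (x + 3)*(x^2 + x - 2) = (x + 2)*(x + 3)*(x - 1)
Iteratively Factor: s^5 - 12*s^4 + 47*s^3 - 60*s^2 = (s)*(s^4 - 12*s^3 + 47*s^2 - 60*s) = s*(s - 3)*(s^3 - 9*s^2 + 20*s) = s*(s - 5)*(s - 3)*(s^2 - 4*s) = s^2*(s - 5)*(s - 3)*(s - 4)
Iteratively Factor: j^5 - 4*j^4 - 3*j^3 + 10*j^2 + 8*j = (j - 2)*(j^4 - 2*j^3 - 7*j^2 - 4*j) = (j - 2)*(j + 1)*(j^3 - 3*j^2 - 4*j) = j*(j - 2)*(j + 1)*(j^2 - 3*j - 4) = j*(j - 4)*(j - 2)*(j + 1)*(j + 1)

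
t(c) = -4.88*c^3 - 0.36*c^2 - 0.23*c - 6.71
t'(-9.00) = -1179.59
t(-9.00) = 3523.72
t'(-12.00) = -2099.75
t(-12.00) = 8376.85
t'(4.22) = -263.98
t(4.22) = -380.83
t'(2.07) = -64.45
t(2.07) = -52.01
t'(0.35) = -2.28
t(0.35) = -7.04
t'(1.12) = -19.40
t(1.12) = -14.28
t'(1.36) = -28.29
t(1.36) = -19.96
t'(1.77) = -47.37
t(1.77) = -35.31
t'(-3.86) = -215.58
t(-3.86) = 269.47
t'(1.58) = -37.91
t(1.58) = -27.22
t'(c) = -14.64*c^2 - 0.72*c - 0.23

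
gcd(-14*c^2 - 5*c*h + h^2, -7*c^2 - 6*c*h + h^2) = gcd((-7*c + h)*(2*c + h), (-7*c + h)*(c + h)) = 7*c - h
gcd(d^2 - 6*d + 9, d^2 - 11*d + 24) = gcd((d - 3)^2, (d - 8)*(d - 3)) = d - 3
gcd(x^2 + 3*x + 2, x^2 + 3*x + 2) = x^2 + 3*x + 2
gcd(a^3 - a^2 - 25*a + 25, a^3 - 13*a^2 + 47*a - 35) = a^2 - 6*a + 5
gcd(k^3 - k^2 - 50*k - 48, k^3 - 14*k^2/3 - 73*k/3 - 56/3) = k^2 - 7*k - 8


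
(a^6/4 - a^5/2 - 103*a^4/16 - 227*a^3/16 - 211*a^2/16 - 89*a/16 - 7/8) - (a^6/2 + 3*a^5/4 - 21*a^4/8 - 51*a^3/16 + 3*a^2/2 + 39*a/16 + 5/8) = -a^6/4 - 5*a^5/4 - 61*a^4/16 - 11*a^3 - 235*a^2/16 - 8*a - 3/2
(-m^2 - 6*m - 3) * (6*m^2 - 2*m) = -6*m^4 - 34*m^3 - 6*m^2 + 6*m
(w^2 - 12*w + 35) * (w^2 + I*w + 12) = w^4 - 12*w^3 + I*w^3 + 47*w^2 - 12*I*w^2 - 144*w + 35*I*w + 420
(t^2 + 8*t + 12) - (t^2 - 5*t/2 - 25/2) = 21*t/2 + 49/2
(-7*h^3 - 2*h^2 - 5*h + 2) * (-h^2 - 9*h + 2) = 7*h^5 + 65*h^4 + 9*h^3 + 39*h^2 - 28*h + 4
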